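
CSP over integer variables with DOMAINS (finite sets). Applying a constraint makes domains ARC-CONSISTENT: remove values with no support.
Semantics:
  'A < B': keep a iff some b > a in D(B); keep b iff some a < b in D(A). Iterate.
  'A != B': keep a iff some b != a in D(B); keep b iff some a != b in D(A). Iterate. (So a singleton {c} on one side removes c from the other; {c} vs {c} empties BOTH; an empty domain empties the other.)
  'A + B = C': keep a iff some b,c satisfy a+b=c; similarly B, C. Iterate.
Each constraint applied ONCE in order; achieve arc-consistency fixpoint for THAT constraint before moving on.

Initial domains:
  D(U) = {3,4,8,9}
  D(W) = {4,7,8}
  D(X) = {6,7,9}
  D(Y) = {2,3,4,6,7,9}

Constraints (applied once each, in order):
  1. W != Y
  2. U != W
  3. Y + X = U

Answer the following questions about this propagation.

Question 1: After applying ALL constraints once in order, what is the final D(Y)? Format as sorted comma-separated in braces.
Answer: {2,3}

Derivation:
Constraint 1 (W != Y) on D(W)={4,7,8} D(Y)={2,3,4,6,7,9}: no change
Constraint 2 (U != W) on D(U)={3,4,8,9} D(W)={4,7,8}: no change
Constraint 3 (Y + X = U) on D(Y)={2,3,4,6,7,9} D(X)={6,7,9} D(U)={3,4,8,9}: Y {2,3,4,6,7,9}->{2,3}; X {6,7,9}->{6,7}; U {3,4,8,9}->{8,9}
So after all 3 constraints: D(Y) = {2,3}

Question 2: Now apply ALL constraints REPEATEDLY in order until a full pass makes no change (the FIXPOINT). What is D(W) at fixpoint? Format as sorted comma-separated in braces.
Answer: {4,7,8}

Derivation:
pass 0 (initial): D(W)={4,7,8}
pass 1: U {3,4,8,9}->{8,9}; X {6,7,9}->{6,7}; Y {2,3,4,6,7,9}->{2,3}
pass 2: no change
Fixpoint after 2 passes: D(W) = {4,7,8}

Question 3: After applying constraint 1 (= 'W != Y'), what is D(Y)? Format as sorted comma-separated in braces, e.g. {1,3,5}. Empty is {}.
Constraint 1 (W != Y) on D(W)={4,7,8} D(Y)={2,3,4,6,7,9}: no change
So after constraint 1: D(Y) = {2,3,4,6,7,9}

Answer: {2,3,4,6,7,9}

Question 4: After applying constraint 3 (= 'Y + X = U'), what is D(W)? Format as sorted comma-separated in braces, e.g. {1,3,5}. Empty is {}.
Answer: {4,7,8}

Derivation:
Constraint 1 (W != Y) on D(W)={4,7,8} D(Y)={2,3,4,6,7,9}: no change
Constraint 2 (U != W) on D(U)={3,4,8,9} D(W)={4,7,8}: no change
Constraint 3 (Y + X = U) on D(Y)={2,3,4,6,7,9} D(X)={6,7,9} D(U)={3,4,8,9}: Y {2,3,4,6,7,9}->{2,3}; X {6,7,9}->{6,7}; U {3,4,8,9}->{8,9}
So after constraint 3: D(W) = {4,7,8}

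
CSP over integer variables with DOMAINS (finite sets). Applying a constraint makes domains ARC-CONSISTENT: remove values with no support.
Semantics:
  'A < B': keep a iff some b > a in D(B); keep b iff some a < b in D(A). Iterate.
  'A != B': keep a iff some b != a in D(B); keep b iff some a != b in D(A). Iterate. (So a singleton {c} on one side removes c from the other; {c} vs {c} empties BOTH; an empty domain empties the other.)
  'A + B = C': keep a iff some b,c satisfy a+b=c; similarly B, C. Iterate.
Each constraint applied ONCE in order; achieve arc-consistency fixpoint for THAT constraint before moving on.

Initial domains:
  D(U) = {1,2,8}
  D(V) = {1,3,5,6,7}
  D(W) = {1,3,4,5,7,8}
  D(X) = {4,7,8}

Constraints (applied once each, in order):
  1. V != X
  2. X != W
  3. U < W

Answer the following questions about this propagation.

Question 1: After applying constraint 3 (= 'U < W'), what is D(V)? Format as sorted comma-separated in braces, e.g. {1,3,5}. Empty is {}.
Constraint 1 (V != X) on D(V)={1,3,5,6,7} D(X)={4,7,8}: no change
Constraint 2 (X != W) on D(X)={4,7,8} D(W)={1,3,4,5,7,8}: no change
Constraint 3 (U < W) on D(U)={1,2,8} D(W)={1,3,4,5,7,8}: U {1,2,8}->{1,2}; W {1,3,4,5,7,8}->{3,4,5,7,8}
So after constraint 3: D(V) = {1,3,5,6,7}

Answer: {1,3,5,6,7}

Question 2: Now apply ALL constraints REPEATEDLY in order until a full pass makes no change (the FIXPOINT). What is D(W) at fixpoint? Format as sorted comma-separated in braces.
pass 0 (initial): D(W)={1,3,4,5,7,8}
pass 1: U {1,2,8}->{1,2}; W {1,3,4,5,7,8}->{3,4,5,7,8}
pass 2: no change
Fixpoint after 2 passes: D(W) = {3,4,5,7,8}

Answer: {3,4,5,7,8}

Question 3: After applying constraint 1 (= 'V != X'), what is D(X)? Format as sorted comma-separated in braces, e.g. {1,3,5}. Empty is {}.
Constraint 1 (V != X) on D(V)={1,3,5,6,7} D(X)={4,7,8}: no change
So after constraint 1: D(X) = {4,7,8}

Answer: {4,7,8}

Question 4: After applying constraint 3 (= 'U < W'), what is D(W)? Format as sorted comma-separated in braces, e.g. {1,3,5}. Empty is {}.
Constraint 1 (V != X) on D(V)={1,3,5,6,7} D(X)={4,7,8}: no change
Constraint 2 (X != W) on D(X)={4,7,8} D(W)={1,3,4,5,7,8}: no change
Constraint 3 (U < W) on D(U)={1,2,8} D(W)={1,3,4,5,7,8}: U {1,2,8}->{1,2}; W {1,3,4,5,7,8}->{3,4,5,7,8}
So after constraint 3: D(W) = {3,4,5,7,8}

Answer: {3,4,5,7,8}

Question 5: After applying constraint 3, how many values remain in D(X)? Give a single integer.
Answer: 3

Derivation:
Constraint 1 (V != X) on D(V)={1,3,5,6,7} D(X)={4,7,8}: no change
Constraint 2 (X != W) on D(X)={4,7,8} D(W)={1,3,4,5,7,8}: no change
Constraint 3 (U < W) on D(U)={1,2,8} D(W)={1,3,4,5,7,8}: U {1,2,8}->{1,2}; W {1,3,4,5,7,8}->{3,4,5,7,8}
So after constraint 3: D(X)={4,7,8}, size = 3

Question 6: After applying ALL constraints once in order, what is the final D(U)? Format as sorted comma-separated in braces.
Answer: {1,2}

Derivation:
Constraint 1 (V != X) on D(V)={1,3,5,6,7} D(X)={4,7,8}: no change
Constraint 2 (X != W) on D(X)={4,7,8} D(W)={1,3,4,5,7,8}: no change
Constraint 3 (U < W) on D(U)={1,2,8} D(W)={1,3,4,5,7,8}: U {1,2,8}->{1,2}; W {1,3,4,5,7,8}->{3,4,5,7,8}
So after all 3 constraints: D(U) = {1,2}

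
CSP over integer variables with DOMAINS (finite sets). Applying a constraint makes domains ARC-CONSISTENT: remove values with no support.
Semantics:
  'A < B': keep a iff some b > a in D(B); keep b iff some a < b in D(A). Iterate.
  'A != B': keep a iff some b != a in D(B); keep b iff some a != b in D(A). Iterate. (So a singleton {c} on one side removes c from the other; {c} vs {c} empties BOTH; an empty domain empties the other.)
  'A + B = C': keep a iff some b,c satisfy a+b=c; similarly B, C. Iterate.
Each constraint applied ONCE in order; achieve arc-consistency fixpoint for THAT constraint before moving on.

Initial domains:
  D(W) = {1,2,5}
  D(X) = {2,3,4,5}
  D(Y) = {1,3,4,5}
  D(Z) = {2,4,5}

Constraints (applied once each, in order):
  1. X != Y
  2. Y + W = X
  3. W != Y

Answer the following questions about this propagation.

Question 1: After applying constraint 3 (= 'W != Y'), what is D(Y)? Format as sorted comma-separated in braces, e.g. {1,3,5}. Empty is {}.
Constraint 1 (X != Y) on D(X)={2,3,4,5} D(Y)={1,3,4,5}: no change
Constraint 2 (Y + W = X) on D(Y)={1,3,4,5} D(W)={1,2,5} D(X)={2,3,4,5}: Y {1,3,4,5}->{1,3,4}; W {1,2,5}->{1,2}
Constraint 3 (W != Y) on D(W)={1,2} D(Y)={1,3,4}: no change
So after constraint 3: D(Y) = {1,3,4}

Answer: {1,3,4}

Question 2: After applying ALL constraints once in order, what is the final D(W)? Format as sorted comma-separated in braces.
Answer: {1,2}

Derivation:
Constraint 1 (X != Y) on D(X)={2,3,4,5} D(Y)={1,3,4,5}: no change
Constraint 2 (Y + W = X) on D(Y)={1,3,4,5} D(W)={1,2,5} D(X)={2,3,4,5}: Y {1,3,4,5}->{1,3,4}; W {1,2,5}->{1,2}
Constraint 3 (W != Y) on D(W)={1,2} D(Y)={1,3,4}: no change
So after all 3 constraints: D(W) = {1,2}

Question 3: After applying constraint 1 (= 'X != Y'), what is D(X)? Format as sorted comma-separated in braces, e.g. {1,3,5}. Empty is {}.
Answer: {2,3,4,5}

Derivation:
Constraint 1 (X != Y) on D(X)={2,3,4,5} D(Y)={1,3,4,5}: no change
So after constraint 1: D(X) = {2,3,4,5}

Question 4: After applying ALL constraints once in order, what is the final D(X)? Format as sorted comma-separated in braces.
Answer: {2,3,4,5}

Derivation:
Constraint 1 (X != Y) on D(X)={2,3,4,5} D(Y)={1,3,4,5}: no change
Constraint 2 (Y + W = X) on D(Y)={1,3,4,5} D(W)={1,2,5} D(X)={2,3,4,5}: Y {1,3,4,5}->{1,3,4}; W {1,2,5}->{1,2}
Constraint 3 (W != Y) on D(W)={1,2} D(Y)={1,3,4}: no change
So after all 3 constraints: D(X) = {2,3,4,5}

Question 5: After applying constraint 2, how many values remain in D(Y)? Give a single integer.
Answer: 3

Derivation:
Constraint 1 (X != Y) on D(X)={2,3,4,5} D(Y)={1,3,4,5}: no change
Constraint 2 (Y + W = X) on D(Y)={1,3,4,5} D(W)={1,2,5} D(X)={2,3,4,5}: Y {1,3,4,5}->{1,3,4}; W {1,2,5}->{1,2}
So after constraint 2: D(Y)={1,3,4}, size = 3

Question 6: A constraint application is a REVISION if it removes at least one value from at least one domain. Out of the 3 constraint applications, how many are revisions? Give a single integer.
Constraint 1 (X != Y) on D(X)={2,3,4,5} D(Y)={1,3,4,5}: no change => not a revision
Constraint 2 (Y + W = X) on D(Y)={1,3,4,5} D(W)={1,2,5} D(X)={2,3,4,5}: Y {1,3,4,5}->{1,3,4}; W {1,2,5}->{1,2} => REVISION
Constraint 3 (W != Y) on D(W)={1,2} D(Y)={1,3,4}: no change => not a revision
Total revisions = 1

Answer: 1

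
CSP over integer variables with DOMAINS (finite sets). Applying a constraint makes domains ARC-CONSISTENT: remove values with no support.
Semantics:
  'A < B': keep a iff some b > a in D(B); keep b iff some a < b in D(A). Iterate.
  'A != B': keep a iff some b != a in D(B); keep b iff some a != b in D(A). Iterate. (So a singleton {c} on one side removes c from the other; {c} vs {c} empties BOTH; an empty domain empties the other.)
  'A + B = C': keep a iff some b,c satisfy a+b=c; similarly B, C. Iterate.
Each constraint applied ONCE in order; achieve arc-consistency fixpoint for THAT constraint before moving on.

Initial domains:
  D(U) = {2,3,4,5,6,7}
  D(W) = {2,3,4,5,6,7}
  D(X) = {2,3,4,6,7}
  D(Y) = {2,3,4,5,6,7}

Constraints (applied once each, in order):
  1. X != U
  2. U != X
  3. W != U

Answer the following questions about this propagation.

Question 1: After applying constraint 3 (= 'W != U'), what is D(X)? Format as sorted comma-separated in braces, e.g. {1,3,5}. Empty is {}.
Constraint 1 (X != U) on D(X)={2,3,4,6,7} D(U)={2,3,4,5,6,7}: no change
Constraint 2 (U != X) on D(U)={2,3,4,5,6,7} D(X)={2,3,4,6,7}: no change
Constraint 3 (W != U) on D(W)={2,3,4,5,6,7} D(U)={2,3,4,5,6,7}: no change
So after constraint 3: D(X) = {2,3,4,6,7}

Answer: {2,3,4,6,7}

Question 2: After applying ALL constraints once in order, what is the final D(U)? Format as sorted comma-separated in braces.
Constraint 1 (X != U) on D(X)={2,3,4,6,7} D(U)={2,3,4,5,6,7}: no change
Constraint 2 (U != X) on D(U)={2,3,4,5,6,7} D(X)={2,3,4,6,7}: no change
Constraint 3 (W != U) on D(W)={2,3,4,5,6,7} D(U)={2,3,4,5,6,7}: no change
So after all 3 constraints: D(U) = {2,3,4,5,6,7}

Answer: {2,3,4,5,6,7}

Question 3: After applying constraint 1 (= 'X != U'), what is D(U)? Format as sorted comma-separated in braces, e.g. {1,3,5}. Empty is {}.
Constraint 1 (X != U) on D(X)={2,3,4,6,7} D(U)={2,3,4,5,6,7}: no change
So after constraint 1: D(U) = {2,3,4,5,6,7}

Answer: {2,3,4,5,6,7}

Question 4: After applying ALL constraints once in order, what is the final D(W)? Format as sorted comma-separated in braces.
Constraint 1 (X != U) on D(X)={2,3,4,6,7} D(U)={2,3,4,5,6,7}: no change
Constraint 2 (U != X) on D(U)={2,3,4,5,6,7} D(X)={2,3,4,6,7}: no change
Constraint 3 (W != U) on D(W)={2,3,4,5,6,7} D(U)={2,3,4,5,6,7}: no change
So after all 3 constraints: D(W) = {2,3,4,5,6,7}

Answer: {2,3,4,5,6,7}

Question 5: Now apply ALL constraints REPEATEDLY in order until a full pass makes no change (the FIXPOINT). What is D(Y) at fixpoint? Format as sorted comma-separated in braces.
pass 0 (initial): D(Y)={2,3,4,5,6,7}
pass 1: no change
Fixpoint after 1 passes: D(Y) = {2,3,4,5,6,7}

Answer: {2,3,4,5,6,7}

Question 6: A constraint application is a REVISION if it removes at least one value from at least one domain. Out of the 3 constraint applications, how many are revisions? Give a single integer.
Constraint 1 (X != U) on D(X)={2,3,4,6,7} D(U)={2,3,4,5,6,7}: no change => not a revision
Constraint 2 (U != X) on D(U)={2,3,4,5,6,7} D(X)={2,3,4,6,7}: no change => not a revision
Constraint 3 (W != U) on D(W)={2,3,4,5,6,7} D(U)={2,3,4,5,6,7}: no change => not a revision
Total revisions = 0

Answer: 0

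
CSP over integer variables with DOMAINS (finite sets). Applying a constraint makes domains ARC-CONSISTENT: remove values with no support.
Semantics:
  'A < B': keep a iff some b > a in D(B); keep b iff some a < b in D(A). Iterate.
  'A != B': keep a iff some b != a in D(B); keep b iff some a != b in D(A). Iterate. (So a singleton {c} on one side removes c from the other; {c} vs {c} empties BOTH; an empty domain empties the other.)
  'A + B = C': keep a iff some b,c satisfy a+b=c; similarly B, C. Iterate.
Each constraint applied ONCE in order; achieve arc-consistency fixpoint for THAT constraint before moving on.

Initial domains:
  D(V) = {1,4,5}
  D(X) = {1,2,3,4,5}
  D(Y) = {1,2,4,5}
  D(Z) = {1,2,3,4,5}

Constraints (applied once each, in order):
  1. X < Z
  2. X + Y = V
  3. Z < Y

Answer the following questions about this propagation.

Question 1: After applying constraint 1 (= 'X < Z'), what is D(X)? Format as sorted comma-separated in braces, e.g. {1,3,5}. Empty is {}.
Constraint 1 (X < Z) on D(X)={1,2,3,4,5} D(Z)={1,2,3,4,5}: X {1,2,3,4,5}->{1,2,3,4}; Z {1,2,3,4,5}->{2,3,4,5}
So after constraint 1: D(X) = {1,2,3,4}

Answer: {1,2,3,4}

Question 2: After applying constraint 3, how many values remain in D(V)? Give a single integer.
Constraint 1 (X < Z) on D(X)={1,2,3,4,5} D(Z)={1,2,3,4,5}: X {1,2,3,4,5}->{1,2,3,4}; Z {1,2,3,4,5}->{2,3,4,5}
Constraint 2 (X + Y = V) on D(X)={1,2,3,4} D(Y)={1,2,4,5} D(V)={1,4,5}: Y {1,2,4,5}->{1,2,4}; V {1,4,5}->{4,5}
Constraint 3 (Z < Y) on D(Z)={2,3,4,5} D(Y)={1,2,4}: Z {2,3,4,5}->{2,3}; Y {1,2,4}->{4}
So after constraint 3: D(V)={4,5}, size = 2

Answer: 2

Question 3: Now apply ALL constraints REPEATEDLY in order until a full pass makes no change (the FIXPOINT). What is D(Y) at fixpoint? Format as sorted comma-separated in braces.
pass 0 (initial): D(Y)={1,2,4,5}
pass 1: V {1,4,5}->{4,5}; X {1,2,3,4,5}->{1,2,3,4}; Y {1,2,4,5}->{4}; Z {1,2,3,4,5}->{2,3}
pass 2: V {4,5}->{5}; X {1,2,3,4}->{1}
pass 3: no change
Fixpoint after 3 passes: D(Y) = {4}

Answer: {4}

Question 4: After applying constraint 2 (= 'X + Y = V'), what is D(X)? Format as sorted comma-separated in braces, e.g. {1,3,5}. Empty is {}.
Constraint 1 (X < Z) on D(X)={1,2,3,4,5} D(Z)={1,2,3,4,5}: X {1,2,3,4,5}->{1,2,3,4}; Z {1,2,3,4,5}->{2,3,4,5}
Constraint 2 (X + Y = V) on D(X)={1,2,3,4} D(Y)={1,2,4,5} D(V)={1,4,5}: Y {1,2,4,5}->{1,2,4}; V {1,4,5}->{4,5}
So after constraint 2: D(X) = {1,2,3,4}

Answer: {1,2,3,4}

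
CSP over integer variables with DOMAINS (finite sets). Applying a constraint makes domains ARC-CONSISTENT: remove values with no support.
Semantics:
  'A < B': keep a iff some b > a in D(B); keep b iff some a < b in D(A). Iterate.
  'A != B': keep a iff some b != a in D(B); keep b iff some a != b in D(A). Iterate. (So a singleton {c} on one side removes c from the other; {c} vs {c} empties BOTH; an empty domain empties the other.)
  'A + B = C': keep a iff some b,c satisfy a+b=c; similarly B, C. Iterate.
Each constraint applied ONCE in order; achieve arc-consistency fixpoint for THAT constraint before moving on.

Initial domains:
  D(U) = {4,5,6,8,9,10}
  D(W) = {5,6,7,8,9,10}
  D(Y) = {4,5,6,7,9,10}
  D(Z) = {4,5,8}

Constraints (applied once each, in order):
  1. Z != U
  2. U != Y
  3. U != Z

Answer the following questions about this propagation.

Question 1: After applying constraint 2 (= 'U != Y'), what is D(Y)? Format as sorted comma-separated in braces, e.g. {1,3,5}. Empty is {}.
Constraint 1 (Z != U) on D(Z)={4,5,8} D(U)={4,5,6,8,9,10}: no change
Constraint 2 (U != Y) on D(U)={4,5,6,8,9,10} D(Y)={4,5,6,7,9,10}: no change
So after constraint 2: D(Y) = {4,5,6,7,9,10}

Answer: {4,5,6,7,9,10}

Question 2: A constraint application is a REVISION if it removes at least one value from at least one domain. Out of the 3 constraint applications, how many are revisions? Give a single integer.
Answer: 0

Derivation:
Constraint 1 (Z != U) on D(Z)={4,5,8} D(U)={4,5,6,8,9,10}: no change => not a revision
Constraint 2 (U != Y) on D(U)={4,5,6,8,9,10} D(Y)={4,5,6,7,9,10}: no change => not a revision
Constraint 3 (U != Z) on D(U)={4,5,6,8,9,10} D(Z)={4,5,8}: no change => not a revision
Total revisions = 0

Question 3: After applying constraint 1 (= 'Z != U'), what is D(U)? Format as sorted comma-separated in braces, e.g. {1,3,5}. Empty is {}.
Constraint 1 (Z != U) on D(Z)={4,5,8} D(U)={4,5,6,8,9,10}: no change
So after constraint 1: D(U) = {4,5,6,8,9,10}

Answer: {4,5,6,8,9,10}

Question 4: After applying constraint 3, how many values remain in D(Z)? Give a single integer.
Answer: 3

Derivation:
Constraint 1 (Z != U) on D(Z)={4,5,8} D(U)={4,5,6,8,9,10}: no change
Constraint 2 (U != Y) on D(U)={4,5,6,8,9,10} D(Y)={4,5,6,7,9,10}: no change
Constraint 3 (U != Z) on D(U)={4,5,6,8,9,10} D(Z)={4,5,8}: no change
So after constraint 3: D(Z)={4,5,8}, size = 3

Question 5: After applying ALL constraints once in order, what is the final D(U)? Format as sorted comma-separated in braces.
Answer: {4,5,6,8,9,10}

Derivation:
Constraint 1 (Z != U) on D(Z)={4,5,8} D(U)={4,5,6,8,9,10}: no change
Constraint 2 (U != Y) on D(U)={4,5,6,8,9,10} D(Y)={4,5,6,7,9,10}: no change
Constraint 3 (U != Z) on D(U)={4,5,6,8,9,10} D(Z)={4,5,8}: no change
So after all 3 constraints: D(U) = {4,5,6,8,9,10}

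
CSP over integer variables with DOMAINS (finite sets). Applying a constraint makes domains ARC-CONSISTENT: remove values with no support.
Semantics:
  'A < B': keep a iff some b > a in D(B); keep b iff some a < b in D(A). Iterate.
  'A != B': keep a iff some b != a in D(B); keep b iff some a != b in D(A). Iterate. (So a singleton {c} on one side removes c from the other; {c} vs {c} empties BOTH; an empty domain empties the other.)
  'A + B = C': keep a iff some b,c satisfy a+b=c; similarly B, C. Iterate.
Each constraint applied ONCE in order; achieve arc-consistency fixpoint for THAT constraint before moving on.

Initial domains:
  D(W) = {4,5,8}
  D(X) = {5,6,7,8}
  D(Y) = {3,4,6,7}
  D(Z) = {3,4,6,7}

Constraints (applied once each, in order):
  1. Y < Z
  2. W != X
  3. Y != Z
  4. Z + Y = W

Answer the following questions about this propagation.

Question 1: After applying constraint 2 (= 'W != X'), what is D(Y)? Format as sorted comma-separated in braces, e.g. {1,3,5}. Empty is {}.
Constraint 1 (Y < Z) on D(Y)={3,4,6,7} D(Z)={3,4,6,7}: Y {3,4,6,7}->{3,4,6}; Z {3,4,6,7}->{4,6,7}
Constraint 2 (W != X) on D(W)={4,5,8} D(X)={5,6,7,8}: no change
So after constraint 2: D(Y) = {3,4,6}

Answer: {3,4,6}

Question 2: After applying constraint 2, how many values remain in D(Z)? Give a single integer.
Constraint 1 (Y < Z) on D(Y)={3,4,6,7} D(Z)={3,4,6,7}: Y {3,4,6,7}->{3,4,6}; Z {3,4,6,7}->{4,6,7}
Constraint 2 (W != X) on D(W)={4,5,8} D(X)={5,6,7,8}: no change
So after constraint 2: D(Z)={4,6,7}, size = 3

Answer: 3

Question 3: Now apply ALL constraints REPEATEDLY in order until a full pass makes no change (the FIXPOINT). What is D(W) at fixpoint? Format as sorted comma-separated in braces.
pass 0 (initial): D(W)={4,5,8}
pass 1: W {4,5,8}->{8}; Y {3,4,6,7}->{4}; Z {3,4,6,7}->{4}
pass 2: W {8}->{}; X {5,6,7,8}->{5,6,7}; Y {4}->{}; Z {4}->{}
pass 3: X {5,6,7}->{}
pass 4: no change
Fixpoint after 4 passes: D(W) = {}

Answer: {}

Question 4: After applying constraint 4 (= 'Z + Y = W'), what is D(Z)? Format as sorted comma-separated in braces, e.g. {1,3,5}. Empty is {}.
Constraint 1 (Y < Z) on D(Y)={3,4,6,7} D(Z)={3,4,6,7}: Y {3,4,6,7}->{3,4,6}; Z {3,4,6,7}->{4,6,7}
Constraint 2 (W != X) on D(W)={4,5,8} D(X)={5,6,7,8}: no change
Constraint 3 (Y != Z) on D(Y)={3,4,6} D(Z)={4,6,7}: no change
Constraint 4 (Z + Y = W) on D(Z)={4,6,7} D(Y)={3,4,6} D(W)={4,5,8}: Z {4,6,7}->{4}; Y {3,4,6}->{4}; W {4,5,8}->{8}
So after constraint 4: D(Z) = {4}

Answer: {4}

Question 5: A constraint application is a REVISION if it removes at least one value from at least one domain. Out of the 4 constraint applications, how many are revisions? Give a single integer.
Answer: 2

Derivation:
Constraint 1 (Y < Z) on D(Y)={3,4,6,7} D(Z)={3,4,6,7}: Y {3,4,6,7}->{3,4,6}; Z {3,4,6,7}->{4,6,7} => REVISION
Constraint 2 (W != X) on D(W)={4,5,8} D(X)={5,6,7,8}: no change => not a revision
Constraint 3 (Y != Z) on D(Y)={3,4,6} D(Z)={4,6,7}: no change => not a revision
Constraint 4 (Z + Y = W) on D(Z)={4,6,7} D(Y)={3,4,6} D(W)={4,5,8}: Z {4,6,7}->{4}; Y {3,4,6}->{4}; W {4,5,8}->{8} => REVISION
Total revisions = 2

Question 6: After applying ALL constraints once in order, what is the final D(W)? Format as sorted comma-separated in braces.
Answer: {8}

Derivation:
Constraint 1 (Y < Z) on D(Y)={3,4,6,7} D(Z)={3,4,6,7}: Y {3,4,6,7}->{3,4,6}; Z {3,4,6,7}->{4,6,7}
Constraint 2 (W != X) on D(W)={4,5,8} D(X)={5,6,7,8}: no change
Constraint 3 (Y != Z) on D(Y)={3,4,6} D(Z)={4,6,7}: no change
Constraint 4 (Z + Y = W) on D(Z)={4,6,7} D(Y)={3,4,6} D(W)={4,5,8}: Z {4,6,7}->{4}; Y {3,4,6}->{4}; W {4,5,8}->{8}
So after all 4 constraints: D(W) = {8}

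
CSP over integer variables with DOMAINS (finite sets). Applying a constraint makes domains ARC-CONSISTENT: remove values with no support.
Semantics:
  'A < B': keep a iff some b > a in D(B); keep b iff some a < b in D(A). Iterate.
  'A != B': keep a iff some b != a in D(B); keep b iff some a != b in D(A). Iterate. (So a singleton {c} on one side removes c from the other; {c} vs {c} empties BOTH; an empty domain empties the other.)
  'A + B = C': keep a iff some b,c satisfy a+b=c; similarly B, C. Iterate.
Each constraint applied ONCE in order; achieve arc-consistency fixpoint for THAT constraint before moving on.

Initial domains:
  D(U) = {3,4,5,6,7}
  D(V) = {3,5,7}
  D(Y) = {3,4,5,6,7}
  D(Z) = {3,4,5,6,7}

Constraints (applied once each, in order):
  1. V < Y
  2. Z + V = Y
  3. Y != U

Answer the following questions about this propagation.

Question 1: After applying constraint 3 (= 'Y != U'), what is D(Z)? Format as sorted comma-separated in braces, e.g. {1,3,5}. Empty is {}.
Answer: {3,4}

Derivation:
Constraint 1 (V < Y) on D(V)={3,5,7} D(Y)={3,4,5,6,7}: V {3,5,7}->{3,5}; Y {3,4,5,6,7}->{4,5,6,7}
Constraint 2 (Z + V = Y) on D(Z)={3,4,5,6,7} D(V)={3,5} D(Y)={4,5,6,7}: Z {3,4,5,6,7}->{3,4}; V {3,5}->{3}; Y {4,5,6,7}->{6,7}
Constraint 3 (Y != U) on D(Y)={6,7} D(U)={3,4,5,6,7}: no change
So after constraint 3: D(Z) = {3,4}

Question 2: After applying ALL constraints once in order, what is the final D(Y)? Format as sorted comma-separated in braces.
Constraint 1 (V < Y) on D(V)={3,5,7} D(Y)={3,4,5,6,7}: V {3,5,7}->{3,5}; Y {3,4,5,6,7}->{4,5,6,7}
Constraint 2 (Z + V = Y) on D(Z)={3,4,5,6,7} D(V)={3,5} D(Y)={4,5,6,7}: Z {3,4,5,6,7}->{3,4}; V {3,5}->{3}; Y {4,5,6,7}->{6,7}
Constraint 3 (Y != U) on D(Y)={6,7} D(U)={3,4,5,6,7}: no change
So after all 3 constraints: D(Y) = {6,7}

Answer: {6,7}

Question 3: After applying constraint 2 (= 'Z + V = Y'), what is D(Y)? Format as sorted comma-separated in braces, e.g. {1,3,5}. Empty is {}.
Constraint 1 (V < Y) on D(V)={3,5,7} D(Y)={3,4,5,6,7}: V {3,5,7}->{3,5}; Y {3,4,5,6,7}->{4,5,6,7}
Constraint 2 (Z + V = Y) on D(Z)={3,4,5,6,7} D(V)={3,5} D(Y)={4,5,6,7}: Z {3,4,5,6,7}->{3,4}; V {3,5}->{3}; Y {4,5,6,7}->{6,7}
So after constraint 2: D(Y) = {6,7}

Answer: {6,7}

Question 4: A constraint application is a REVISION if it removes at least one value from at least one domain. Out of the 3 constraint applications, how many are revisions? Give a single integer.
Constraint 1 (V < Y) on D(V)={3,5,7} D(Y)={3,4,5,6,7}: V {3,5,7}->{3,5}; Y {3,4,5,6,7}->{4,5,6,7} => REVISION
Constraint 2 (Z + V = Y) on D(Z)={3,4,5,6,7} D(V)={3,5} D(Y)={4,5,6,7}: Z {3,4,5,6,7}->{3,4}; V {3,5}->{3}; Y {4,5,6,7}->{6,7} => REVISION
Constraint 3 (Y != U) on D(Y)={6,7} D(U)={3,4,5,6,7}: no change => not a revision
Total revisions = 2

Answer: 2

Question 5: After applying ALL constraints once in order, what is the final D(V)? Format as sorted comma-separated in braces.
Answer: {3}

Derivation:
Constraint 1 (V < Y) on D(V)={3,5,7} D(Y)={3,4,5,6,7}: V {3,5,7}->{3,5}; Y {3,4,5,6,7}->{4,5,6,7}
Constraint 2 (Z + V = Y) on D(Z)={3,4,5,6,7} D(V)={3,5} D(Y)={4,5,6,7}: Z {3,4,5,6,7}->{3,4}; V {3,5}->{3}; Y {4,5,6,7}->{6,7}
Constraint 3 (Y != U) on D(Y)={6,7} D(U)={3,4,5,6,7}: no change
So after all 3 constraints: D(V) = {3}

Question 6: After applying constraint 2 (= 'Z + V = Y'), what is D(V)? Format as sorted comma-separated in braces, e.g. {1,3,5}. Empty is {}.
Constraint 1 (V < Y) on D(V)={3,5,7} D(Y)={3,4,5,6,7}: V {3,5,7}->{3,5}; Y {3,4,5,6,7}->{4,5,6,7}
Constraint 2 (Z + V = Y) on D(Z)={3,4,5,6,7} D(V)={3,5} D(Y)={4,5,6,7}: Z {3,4,5,6,7}->{3,4}; V {3,5}->{3}; Y {4,5,6,7}->{6,7}
So after constraint 2: D(V) = {3}

Answer: {3}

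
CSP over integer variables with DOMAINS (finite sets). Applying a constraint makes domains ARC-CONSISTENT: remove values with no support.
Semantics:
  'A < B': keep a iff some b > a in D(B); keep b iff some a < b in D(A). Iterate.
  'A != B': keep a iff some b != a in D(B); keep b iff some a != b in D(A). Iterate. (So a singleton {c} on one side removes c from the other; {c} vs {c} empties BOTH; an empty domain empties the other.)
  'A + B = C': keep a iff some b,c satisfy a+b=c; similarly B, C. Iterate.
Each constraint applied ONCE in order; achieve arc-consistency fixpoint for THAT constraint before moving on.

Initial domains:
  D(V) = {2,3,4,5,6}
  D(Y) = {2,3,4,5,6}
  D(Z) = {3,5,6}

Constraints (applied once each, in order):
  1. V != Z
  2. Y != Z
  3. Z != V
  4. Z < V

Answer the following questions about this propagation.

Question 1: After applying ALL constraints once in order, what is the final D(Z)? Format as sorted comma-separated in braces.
Constraint 1 (V != Z) on D(V)={2,3,4,5,6} D(Z)={3,5,6}: no change
Constraint 2 (Y != Z) on D(Y)={2,3,4,5,6} D(Z)={3,5,6}: no change
Constraint 3 (Z != V) on D(Z)={3,5,6} D(V)={2,3,4,5,6}: no change
Constraint 4 (Z < V) on D(Z)={3,5,6} D(V)={2,3,4,5,6}: Z {3,5,6}->{3,5}; V {2,3,4,5,6}->{4,5,6}
So after all 4 constraints: D(Z) = {3,5}

Answer: {3,5}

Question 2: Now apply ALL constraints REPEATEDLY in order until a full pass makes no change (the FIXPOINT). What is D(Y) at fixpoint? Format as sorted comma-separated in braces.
Answer: {2,3,4,5,6}

Derivation:
pass 0 (initial): D(Y)={2,3,4,5,6}
pass 1: V {2,3,4,5,6}->{4,5,6}; Z {3,5,6}->{3,5}
pass 2: no change
Fixpoint after 2 passes: D(Y) = {2,3,4,5,6}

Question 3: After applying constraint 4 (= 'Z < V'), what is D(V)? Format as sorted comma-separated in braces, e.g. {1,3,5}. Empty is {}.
Answer: {4,5,6}

Derivation:
Constraint 1 (V != Z) on D(V)={2,3,4,5,6} D(Z)={3,5,6}: no change
Constraint 2 (Y != Z) on D(Y)={2,3,4,5,6} D(Z)={3,5,6}: no change
Constraint 3 (Z != V) on D(Z)={3,5,6} D(V)={2,3,4,5,6}: no change
Constraint 4 (Z < V) on D(Z)={3,5,6} D(V)={2,3,4,5,6}: Z {3,5,6}->{3,5}; V {2,3,4,5,6}->{4,5,6}
So after constraint 4: D(V) = {4,5,6}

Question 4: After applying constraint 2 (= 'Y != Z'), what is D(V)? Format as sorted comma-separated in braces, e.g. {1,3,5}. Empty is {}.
Constraint 1 (V != Z) on D(V)={2,3,4,5,6} D(Z)={3,5,6}: no change
Constraint 2 (Y != Z) on D(Y)={2,3,4,5,6} D(Z)={3,5,6}: no change
So after constraint 2: D(V) = {2,3,4,5,6}

Answer: {2,3,4,5,6}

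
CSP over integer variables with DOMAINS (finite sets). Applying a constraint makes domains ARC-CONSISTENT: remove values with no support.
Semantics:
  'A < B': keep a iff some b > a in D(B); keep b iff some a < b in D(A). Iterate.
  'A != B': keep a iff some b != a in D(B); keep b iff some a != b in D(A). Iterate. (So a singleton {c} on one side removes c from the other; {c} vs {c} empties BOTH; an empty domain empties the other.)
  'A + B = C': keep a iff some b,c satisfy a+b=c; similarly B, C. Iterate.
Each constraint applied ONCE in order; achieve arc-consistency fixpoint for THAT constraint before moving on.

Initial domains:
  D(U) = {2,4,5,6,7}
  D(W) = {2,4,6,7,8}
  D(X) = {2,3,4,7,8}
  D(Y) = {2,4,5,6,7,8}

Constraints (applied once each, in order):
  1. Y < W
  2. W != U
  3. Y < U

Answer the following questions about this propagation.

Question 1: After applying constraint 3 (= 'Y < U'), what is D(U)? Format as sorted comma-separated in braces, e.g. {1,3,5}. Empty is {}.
Answer: {4,5,6,7}

Derivation:
Constraint 1 (Y < W) on D(Y)={2,4,5,6,7,8} D(W)={2,4,6,7,8}: Y {2,4,5,6,7,8}->{2,4,5,6,7}; W {2,4,6,7,8}->{4,6,7,8}
Constraint 2 (W != U) on D(W)={4,6,7,8} D(U)={2,4,5,6,7}: no change
Constraint 3 (Y < U) on D(Y)={2,4,5,6,7} D(U)={2,4,5,6,7}: Y {2,4,5,6,7}->{2,4,5,6}; U {2,4,5,6,7}->{4,5,6,7}
So after constraint 3: D(U) = {4,5,6,7}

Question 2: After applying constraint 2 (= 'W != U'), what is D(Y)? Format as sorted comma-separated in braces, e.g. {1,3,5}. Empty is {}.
Constraint 1 (Y < W) on D(Y)={2,4,5,6,7,8} D(W)={2,4,6,7,8}: Y {2,4,5,6,7,8}->{2,4,5,6,7}; W {2,4,6,7,8}->{4,6,7,8}
Constraint 2 (W != U) on D(W)={4,6,7,8} D(U)={2,4,5,6,7}: no change
So after constraint 2: D(Y) = {2,4,5,6,7}

Answer: {2,4,5,6,7}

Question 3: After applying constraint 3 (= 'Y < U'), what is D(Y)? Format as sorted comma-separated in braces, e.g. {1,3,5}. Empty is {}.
Constraint 1 (Y < W) on D(Y)={2,4,5,6,7,8} D(W)={2,4,6,7,8}: Y {2,4,5,6,7,8}->{2,4,5,6,7}; W {2,4,6,7,8}->{4,6,7,8}
Constraint 2 (W != U) on D(W)={4,6,7,8} D(U)={2,4,5,6,7}: no change
Constraint 3 (Y < U) on D(Y)={2,4,5,6,7} D(U)={2,4,5,6,7}: Y {2,4,5,6,7}->{2,4,5,6}; U {2,4,5,6,7}->{4,5,6,7}
So after constraint 3: D(Y) = {2,4,5,6}

Answer: {2,4,5,6}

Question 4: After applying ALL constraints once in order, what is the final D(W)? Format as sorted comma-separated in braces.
Constraint 1 (Y < W) on D(Y)={2,4,5,6,7,8} D(W)={2,4,6,7,8}: Y {2,4,5,6,7,8}->{2,4,5,6,7}; W {2,4,6,7,8}->{4,6,7,8}
Constraint 2 (W != U) on D(W)={4,6,7,8} D(U)={2,4,5,6,7}: no change
Constraint 3 (Y < U) on D(Y)={2,4,5,6,7} D(U)={2,4,5,6,7}: Y {2,4,5,6,7}->{2,4,5,6}; U {2,4,5,6,7}->{4,5,6,7}
So after all 3 constraints: D(W) = {4,6,7,8}

Answer: {4,6,7,8}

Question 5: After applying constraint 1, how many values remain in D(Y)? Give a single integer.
Constraint 1 (Y < W) on D(Y)={2,4,5,6,7,8} D(W)={2,4,6,7,8}: Y {2,4,5,6,7,8}->{2,4,5,6,7}; W {2,4,6,7,8}->{4,6,7,8}
So after constraint 1: D(Y)={2,4,5,6,7}, size = 5

Answer: 5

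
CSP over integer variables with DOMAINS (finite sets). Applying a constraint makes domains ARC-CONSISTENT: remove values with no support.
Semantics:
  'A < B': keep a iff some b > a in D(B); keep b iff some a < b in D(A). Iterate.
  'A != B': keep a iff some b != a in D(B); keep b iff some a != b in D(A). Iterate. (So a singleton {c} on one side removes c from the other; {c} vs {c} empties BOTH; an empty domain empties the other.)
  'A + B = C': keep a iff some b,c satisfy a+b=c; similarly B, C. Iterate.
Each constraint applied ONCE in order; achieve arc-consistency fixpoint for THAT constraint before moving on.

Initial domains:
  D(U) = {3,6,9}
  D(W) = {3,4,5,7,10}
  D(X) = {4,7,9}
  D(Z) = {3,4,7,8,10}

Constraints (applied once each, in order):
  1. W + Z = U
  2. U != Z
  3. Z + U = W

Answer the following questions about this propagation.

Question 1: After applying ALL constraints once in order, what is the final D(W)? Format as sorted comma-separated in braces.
Answer: {}

Derivation:
Constraint 1 (W + Z = U) on D(W)={3,4,5,7,10} D(Z)={3,4,7,8,10} D(U)={3,6,9}: W {3,4,5,7,10}->{3,5}; Z {3,4,7,8,10}->{3,4}; U {3,6,9}->{6,9}
Constraint 2 (U != Z) on D(U)={6,9} D(Z)={3,4}: no change
Constraint 3 (Z + U = W) on D(Z)={3,4} D(U)={6,9} D(W)={3,5}: Z {3,4}->{}; U {6,9}->{}; W {3,5}->{}
So after all 3 constraints: D(W) = {}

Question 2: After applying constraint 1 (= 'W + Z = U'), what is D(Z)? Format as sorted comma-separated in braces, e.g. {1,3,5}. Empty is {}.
Constraint 1 (W + Z = U) on D(W)={3,4,5,7,10} D(Z)={3,4,7,8,10} D(U)={3,6,9}: W {3,4,5,7,10}->{3,5}; Z {3,4,7,8,10}->{3,4}; U {3,6,9}->{6,9}
So after constraint 1: D(Z) = {3,4}

Answer: {3,4}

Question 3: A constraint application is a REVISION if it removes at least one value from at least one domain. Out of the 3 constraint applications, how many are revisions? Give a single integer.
Constraint 1 (W + Z = U) on D(W)={3,4,5,7,10} D(Z)={3,4,7,8,10} D(U)={3,6,9}: W {3,4,5,7,10}->{3,5}; Z {3,4,7,8,10}->{3,4}; U {3,6,9}->{6,9} => REVISION
Constraint 2 (U != Z) on D(U)={6,9} D(Z)={3,4}: no change => not a revision
Constraint 3 (Z + U = W) on D(Z)={3,4} D(U)={6,9} D(W)={3,5}: Z {3,4}->{}; U {6,9}->{}; W {3,5}->{} => REVISION
Total revisions = 2

Answer: 2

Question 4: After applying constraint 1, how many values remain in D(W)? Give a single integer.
Answer: 2

Derivation:
Constraint 1 (W + Z = U) on D(W)={3,4,5,7,10} D(Z)={3,4,7,8,10} D(U)={3,6,9}: W {3,4,5,7,10}->{3,5}; Z {3,4,7,8,10}->{3,4}; U {3,6,9}->{6,9}
So after constraint 1: D(W)={3,5}, size = 2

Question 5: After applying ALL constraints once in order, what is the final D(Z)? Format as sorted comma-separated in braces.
Answer: {}

Derivation:
Constraint 1 (W + Z = U) on D(W)={3,4,5,7,10} D(Z)={3,4,7,8,10} D(U)={3,6,9}: W {3,4,5,7,10}->{3,5}; Z {3,4,7,8,10}->{3,4}; U {3,6,9}->{6,9}
Constraint 2 (U != Z) on D(U)={6,9} D(Z)={3,4}: no change
Constraint 3 (Z + U = W) on D(Z)={3,4} D(U)={6,9} D(W)={3,5}: Z {3,4}->{}; U {6,9}->{}; W {3,5}->{}
So after all 3 constraints: D(Z) = {}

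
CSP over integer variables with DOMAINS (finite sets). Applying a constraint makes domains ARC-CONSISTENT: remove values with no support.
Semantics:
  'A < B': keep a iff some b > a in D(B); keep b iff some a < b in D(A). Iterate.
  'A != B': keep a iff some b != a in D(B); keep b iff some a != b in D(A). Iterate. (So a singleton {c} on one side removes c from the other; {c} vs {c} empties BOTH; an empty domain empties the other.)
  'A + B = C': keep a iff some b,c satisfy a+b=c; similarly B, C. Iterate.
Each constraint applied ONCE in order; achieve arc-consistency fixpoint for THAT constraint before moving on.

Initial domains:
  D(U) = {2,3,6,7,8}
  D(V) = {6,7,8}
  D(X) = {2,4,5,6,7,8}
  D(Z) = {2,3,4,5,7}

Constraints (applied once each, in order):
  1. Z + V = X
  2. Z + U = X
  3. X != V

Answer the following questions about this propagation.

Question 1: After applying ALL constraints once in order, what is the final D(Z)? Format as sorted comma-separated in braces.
Constraint 1 (Z + V = X) on D(Z)={2,3,4,5,7} D(V)={6,7,8} D(X)={2,4,5,6,7,8}: Z {2,3,4,5,7}->{2}; V {6,7,8}->{6}; X {2,4,5,6,7,8}->{8}
Constraint 2 (Z + U = X) on D(Z)={2} D(U)={2,3,6,7,8} D(X)={8}: U {2,3,6,7,8}->{6}
Constraint 3 (X != V) on D(X)={8} D(V)={6}: no change
So after all 3 constraints: D(Z) = {2}

Answer: {2}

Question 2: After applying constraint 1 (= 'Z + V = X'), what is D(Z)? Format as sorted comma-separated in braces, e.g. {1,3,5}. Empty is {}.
Answer: {2}

Derivation:
Constraint 1 (Z + V = X) on D(Z)={2,3,4,5,7} D(V)={6,7,8} D(X)={2,4,5,6,7,8}: Z {2,3,4,5,7}->{2}; V {6,7,8}->{6}; X {2,4,5,6,7,8}->{8}
So after constraint 1: D(Z) = {2}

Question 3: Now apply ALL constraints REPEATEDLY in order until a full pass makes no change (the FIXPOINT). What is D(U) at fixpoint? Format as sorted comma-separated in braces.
Answer: {6}

Derivation:
pass 0 (initial): D(U)={2,3,6,7,8}
pass 1: U {2,3,6,7,8}->{6}; V {6,7,8}->{6}; X {2,4,5,6,7,8}->{8}; Z {2,3,4,5,7}->{2}
pass 2: no change
Fixpoint after 2 passes: D(U) = {6}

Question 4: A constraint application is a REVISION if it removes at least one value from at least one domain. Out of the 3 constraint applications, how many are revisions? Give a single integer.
Answer: 2

Derivation:
Constraint 1 (Z + V = X) on D(Z)={2,3,4,5,7} D(V)={6,7,8} D(X)={2,4,5,6,7,8}: Z {2,3,4,5,7}->{2}; V {6,7,8}->{6}; X {2,4,5,6,7,8}->{8} => REVISION
Constraint 2 (Z + U = X) on D(Z)={2} D(U)={2,3,6,7,8} D(X)={8}: U {2,3,6,7,8}->{6} => REVISION
Constraint 3 (X != V) on D(X)={8} D(V)={6}: no change => not a revision
Total revisions = 2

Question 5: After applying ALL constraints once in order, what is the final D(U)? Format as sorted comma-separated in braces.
Answer: {6}

Derivation:
Constraint 1 (Z + V = X) on D(Z)={2,3,4,5,7} D(V)={6,7,8} D(X)={2,4,5,6,7,8}: Z {2,3,4,5,7}->{2}; V {6,7,8}->{6}; X {2,4,5,6,7,8}->{8}
Constraint 2 (Z + U = X) on D(Z)={2} D(U)={2,3,6,7,8} D(X)={8}: U {2,3,6,7,8}->{6}
Constraint 3 (X != V) on D(X)={8} D(V)={6}: no change
So after all 3 constraints: D(U) = {6}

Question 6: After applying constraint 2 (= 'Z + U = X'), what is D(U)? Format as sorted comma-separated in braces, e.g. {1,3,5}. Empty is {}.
Answer: {6}

Derivation:
Constraint 1 (Z + V = X) on D(Z)={2,3,4,5,7} D(V)={6,7,8} D(X)={2,4,5,6,7,8}: Z {2,3,4,5,7}->{2}; V {6,7,8}->{6}; X {2,4,5,6,7,8}->{8}
Constraint 2 (Z + U = X) on D(Z)={2} D(U)={2,3,6,7,8} D(X)={8}: U {2,3,6,7,8}->{6}
So after constraint 2: D(U) = {6}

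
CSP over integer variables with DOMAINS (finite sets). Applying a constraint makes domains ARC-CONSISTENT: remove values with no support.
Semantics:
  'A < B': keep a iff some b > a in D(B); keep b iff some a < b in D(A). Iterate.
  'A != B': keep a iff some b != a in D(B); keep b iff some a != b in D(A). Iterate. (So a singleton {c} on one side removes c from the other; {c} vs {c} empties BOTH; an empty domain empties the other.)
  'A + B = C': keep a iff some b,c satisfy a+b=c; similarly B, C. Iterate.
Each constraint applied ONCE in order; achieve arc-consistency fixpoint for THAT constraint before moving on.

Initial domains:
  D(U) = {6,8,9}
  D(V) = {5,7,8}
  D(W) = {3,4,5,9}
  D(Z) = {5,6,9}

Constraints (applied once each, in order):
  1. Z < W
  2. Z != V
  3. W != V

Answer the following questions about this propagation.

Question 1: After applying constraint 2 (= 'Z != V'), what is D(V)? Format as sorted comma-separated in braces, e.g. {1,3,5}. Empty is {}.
Answer: {5,7,8}

Derivation:
Constraint 1 (Z < W) on D(Z)={5,6,9} D(W)={3,4,5,9}: Z {5,6,9}->{5,6}; W {3,4,5,9}->{9}
Constraint 2 (Z != V) on D(Z)={5,6} D(V)={5,7,8}: no change
So after constraint 2: D(V) = {5,7,8}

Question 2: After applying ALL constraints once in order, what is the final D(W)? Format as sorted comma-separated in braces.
Constraint 1 (Z < W) on D(Z)={5,6,9} D(W)={3,4,5,9}: Z {5,6,9}->{5,6}; W {3,4,5,9}->{9}
Constraint 2 (Z != V) on D(Z)={5,6} D(V)={5,7,8}: no change
Constraint 3 (W != V) on D(W)={9} D(V)={5,7,8}: no change
So after all 3 constraints: D(W) = {9}

Answer: {9}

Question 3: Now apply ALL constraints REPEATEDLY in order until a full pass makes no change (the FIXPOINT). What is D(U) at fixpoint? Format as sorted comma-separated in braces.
pass 0 (initial): D(U)={6,8,9}
pass 1: W {3,4,5,9}->{9}; Z {5,6,9}->{5,6}
pass 2: no change
Fixpoint after 2 passes: D(U) = {6,8,9}

Answer: {6,8,9}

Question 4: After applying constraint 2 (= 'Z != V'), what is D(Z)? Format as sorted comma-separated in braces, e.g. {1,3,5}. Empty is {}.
Constraint 1 (Z < W) on D(Z)={5,6,9} D(W)={3,4,5,9}: Z {5,6,9}->{5,6}; W {3,4,5,9}->{9}
Constraint 2 (Z != V) on D(Z)={5,6} D(V)={5,7,8}: no change
So after constraint 2: D(Z) = {5,6}

Answer: {5,6}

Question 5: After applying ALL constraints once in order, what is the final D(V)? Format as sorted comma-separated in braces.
Answer: {5,7,8}

Derivation:
Constraint 1 (Z < W) on D(Z)={5,6,9} D(W)={3,4,5,9}: Z {5,6,9}->{5,6}; W {3,4,5,9}->{9}
Constraint 2 (Z != V) on D(Z)={5,6} D(V)={5,7,8}: no change
Constraint 3 (W != V) on D(W)={9} D(V)={5,7,8}: no change
So after all 3 constraints: D(V) = {5,7,8}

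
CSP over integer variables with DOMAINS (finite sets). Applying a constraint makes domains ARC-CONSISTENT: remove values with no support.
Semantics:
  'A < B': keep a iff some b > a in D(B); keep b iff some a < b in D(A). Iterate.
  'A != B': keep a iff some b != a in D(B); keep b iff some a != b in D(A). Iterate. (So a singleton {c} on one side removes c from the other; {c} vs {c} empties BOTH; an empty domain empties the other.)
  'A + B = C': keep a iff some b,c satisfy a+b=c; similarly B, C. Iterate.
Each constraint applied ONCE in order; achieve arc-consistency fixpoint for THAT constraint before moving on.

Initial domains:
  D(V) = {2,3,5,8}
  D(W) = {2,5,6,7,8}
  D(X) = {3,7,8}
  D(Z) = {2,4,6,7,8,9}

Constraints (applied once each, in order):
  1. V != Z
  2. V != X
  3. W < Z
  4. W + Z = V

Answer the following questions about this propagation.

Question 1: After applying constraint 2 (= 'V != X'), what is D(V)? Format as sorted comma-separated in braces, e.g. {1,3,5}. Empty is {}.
Answer: {2,3,5,8}

Derivation:
Constraint 1 (V != Z) on D(V)={2,3,5,8} D(Z)={2,4,6,7,8,9}: no change
Constraint 2 (V != X) on D(V)={2,3,5,8} D(X)={3,7,8}: no change
So after constraint 2: D(V) = {2,3,5,8}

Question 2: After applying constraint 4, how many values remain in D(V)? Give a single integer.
Answer: 1

Derivation:
Constraint 1 (V != Z) on D(V)={2,3,5,8} D(Z)={2,4,6,7,8,9}: no change
Constraint 2 (V != X) on D(V)={2,3,5,8} D(X)={3,7,8}: no change
Constraint 3 (W < Z) on D(W)={2,5,6,7,8} D(Z)={2,4,6,7,8,9}: Z {2,4,6,7,8,9}->{4,6,7,8,9}
Constraint 4 (W + Z = V) on D(W)={2,5,6,7,8} D(Z)={4,6,7,8,9} D(V)={2,3,5,8}: W {2,5,6,7,8}->{2}; Z {4,6,7,8,9}->{6}; V {2,3,5,8}->{8}
So after constraint 4: D(V)={8}, size = 1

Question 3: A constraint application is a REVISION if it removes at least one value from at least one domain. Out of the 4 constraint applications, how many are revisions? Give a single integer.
Constraint 1 (V != Z) on D(V)={2,3,5,8} D(Z)={2,4,6,7,8,9}: no change => not a revision
Constraint 2 (V != X) on D(V)={2,3,5,8} D(X)={3,7,8}: no change => not a revision
Constraint 3 (W < Z) on D(W)={2,5,6,7,8} D(Z)={2,4,6,7,8,9}: Z {2,4,6,7,8,9}->{4,6,7,8,9} => REVISION
Constraint 4 (W + Z = V) on D(W)={2,5,6,7,8} D(Z)={4,6,7,8,9} D(V)={2,3,5,8}: W {2,5,6,7,8}->{2}; Z {4,6,7,8,9}->{6}; V {2,3,5,8}->{8} => REVISION
Total revisions = 2

Answer: 2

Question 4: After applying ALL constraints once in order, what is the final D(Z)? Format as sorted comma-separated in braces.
Answer: {6}

Derivation:
Constraint 1 (V != Z) on D(V)={2,3,5,8} D(Z)={2,4,6,7,8,9}: no change
Constraint 2 (V != X) on D(V)={2,3,5,8} D(X)={3,7,8}: no change
Constraint 3 (W < Z) on D(W)={2,5,6,7,8} D(Z)={2,4,6,7,8,9}: Z {2,4,6,7,8,9}->{4,6,7,8,9}
Constraint 4 (W + Z = V) on D(W)={2,5,6,7,8} D(Z)={4,6,7,8,9} D(V)={2,3,5,8}: W {2,5,6,7,8}->{2}; Z {4,6,7,8,9}->{6}; V {2,3,5,8}->{8}
So after all 4 constraints: D(Z) = {6}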